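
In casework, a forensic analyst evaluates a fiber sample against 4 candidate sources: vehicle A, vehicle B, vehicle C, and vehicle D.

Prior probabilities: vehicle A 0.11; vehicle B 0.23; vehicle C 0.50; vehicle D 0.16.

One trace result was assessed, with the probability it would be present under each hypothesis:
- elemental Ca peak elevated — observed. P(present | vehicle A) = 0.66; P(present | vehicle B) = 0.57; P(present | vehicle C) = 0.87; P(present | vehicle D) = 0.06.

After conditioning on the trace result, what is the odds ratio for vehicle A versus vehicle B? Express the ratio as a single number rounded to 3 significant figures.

0.554

The normalizing constant cancels in an odds ratio, so compute prior × likelihood for the two hypotheses only:
  vehicle A: 0.11 × 0.66 = 0.0726
  vehicle B: 0.23 × 0.57 = 0.1311
Odds(vehicle A : vehicle B) = 0.0726 / 0.1311 ≈ 0.554.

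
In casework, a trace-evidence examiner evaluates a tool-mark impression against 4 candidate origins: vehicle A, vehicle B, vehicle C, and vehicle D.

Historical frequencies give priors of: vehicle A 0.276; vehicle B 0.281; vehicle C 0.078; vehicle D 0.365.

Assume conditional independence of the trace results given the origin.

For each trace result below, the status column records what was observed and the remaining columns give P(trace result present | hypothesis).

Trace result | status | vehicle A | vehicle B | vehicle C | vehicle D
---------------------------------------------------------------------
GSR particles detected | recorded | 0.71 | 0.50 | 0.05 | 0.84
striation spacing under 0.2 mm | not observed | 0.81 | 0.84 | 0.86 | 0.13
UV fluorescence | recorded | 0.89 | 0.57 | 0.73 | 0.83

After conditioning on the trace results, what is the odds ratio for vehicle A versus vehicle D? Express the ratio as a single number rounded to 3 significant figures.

0.150

The normalizing constant cancels in an odds ratio, so compute prior × likelihood for the two hypotheses only (using 1 − P(present | H) for each absent trace result):
  vehicle A: 0.276 × 0.71 × (1 − 0.81) × 0.89 = 0.033137
  vehicle D: 0.365 × 0.84 × (1 − 0.13) × 0.83 = 0.2214
Posterior odds = 0.033137 / 0.2214 ≈ 0.150.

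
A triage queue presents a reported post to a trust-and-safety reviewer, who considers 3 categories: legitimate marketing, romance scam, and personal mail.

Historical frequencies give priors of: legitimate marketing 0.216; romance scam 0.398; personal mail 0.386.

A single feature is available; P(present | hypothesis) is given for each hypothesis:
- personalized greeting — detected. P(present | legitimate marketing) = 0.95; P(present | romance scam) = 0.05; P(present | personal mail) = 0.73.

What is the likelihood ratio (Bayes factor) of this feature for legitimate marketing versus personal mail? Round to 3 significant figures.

1.30

The Bayes factor is the ratio of the two likelihoods.
  legitimate marketing: 0.95
  personal mail: 0.73
Bayes factor = 0.95 / 0.73 ≈ 1.30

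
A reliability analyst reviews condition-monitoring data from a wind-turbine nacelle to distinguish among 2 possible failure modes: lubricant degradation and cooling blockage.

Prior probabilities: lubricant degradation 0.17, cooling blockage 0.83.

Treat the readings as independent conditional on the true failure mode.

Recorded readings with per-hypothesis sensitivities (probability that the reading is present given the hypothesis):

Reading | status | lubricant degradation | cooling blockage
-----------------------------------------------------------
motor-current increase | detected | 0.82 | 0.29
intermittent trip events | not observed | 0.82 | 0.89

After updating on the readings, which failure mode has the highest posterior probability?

cooling blockage

For each hypothesis, the unnormalized posterior weight is prior × product of the reading likelihoods (using 1 − P(present | H) for each absent reading):
  lubricant degradation: 0.17 × 0.82 × (1 − 0.82) = 0.025092
  cooling blockage: 0.83 × 0.29 × (1 − 0.89) = 0.026477
Normalizing constant Z = 0.025092 + 0.026477 = 0.051569.
P(lubricant degradation | evidence) ≈ 0.025092 / 0.051569 ≈ 0.487
P(cooling blockage | evidence) ≈ 0.026477 / 0.051569 ≈ 0.513
The largest is 0.513, so cooling blockage is most probable.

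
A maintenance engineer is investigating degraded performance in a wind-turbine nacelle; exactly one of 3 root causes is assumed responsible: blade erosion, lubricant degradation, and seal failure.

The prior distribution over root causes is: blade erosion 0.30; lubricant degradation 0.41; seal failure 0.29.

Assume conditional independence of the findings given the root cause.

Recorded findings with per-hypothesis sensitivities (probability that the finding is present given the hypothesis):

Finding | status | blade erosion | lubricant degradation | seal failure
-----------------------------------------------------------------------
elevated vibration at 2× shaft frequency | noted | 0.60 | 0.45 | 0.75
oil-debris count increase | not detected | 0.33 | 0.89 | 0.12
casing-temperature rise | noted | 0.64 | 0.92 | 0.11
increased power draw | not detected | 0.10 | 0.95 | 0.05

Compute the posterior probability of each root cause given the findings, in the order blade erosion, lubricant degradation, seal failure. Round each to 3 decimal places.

For each hypothesis, the unnormalized posterior weight is prior × product of the finding likelihoods (using 1 − P(present | H) for each absent finding):
  blade erosion: 0.30 × 0.60 × (1 − 0.33) × 0.64 × (1 − 0.10) = 0.069466
  lubricant degradation: 0.41 × 0.45 × (1 − 0.89) × 0.92 × (1 − 0.95) = 0.00093357
  seal failure: 0.29 × 0.75 × (1 − 0.12) × 0.11 × (1 − 0.05) = 0.020001
Normalizing constant Z = 0.069466 + 0.00093357 + 0.020001 = 0.0904.
P(blade erosion | evidence) = 0.069466 / 0.0904 ≈ 0.768
P(lubricant degradation | evidence) = 0.00093357 / 0.0904 ≈ 0.010
P(seal failure | evidence) = 0.020001 / 0.0904 ≈ 0.221

0.768, 0.010, 0.221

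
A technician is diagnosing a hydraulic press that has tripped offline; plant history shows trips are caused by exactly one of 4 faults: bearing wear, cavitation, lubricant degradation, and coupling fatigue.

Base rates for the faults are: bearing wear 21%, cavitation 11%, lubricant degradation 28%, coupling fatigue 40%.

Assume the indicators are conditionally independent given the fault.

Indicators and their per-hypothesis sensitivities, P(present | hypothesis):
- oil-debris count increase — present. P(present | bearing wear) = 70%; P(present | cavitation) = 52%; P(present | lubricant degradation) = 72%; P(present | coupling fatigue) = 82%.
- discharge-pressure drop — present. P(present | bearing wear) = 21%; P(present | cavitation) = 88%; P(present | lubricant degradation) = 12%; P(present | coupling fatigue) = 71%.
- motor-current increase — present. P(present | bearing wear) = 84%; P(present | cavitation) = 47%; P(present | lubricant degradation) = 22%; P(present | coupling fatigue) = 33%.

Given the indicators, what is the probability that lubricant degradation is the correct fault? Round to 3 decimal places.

0.040

By Bayes' rule with conditional independence, the unnormalized weight for each hypothesis is prior × ∏ likelihoods:
  bearing wear: 0.21 × 0.70 × 0.21 × 0.84 = 0.025931
  cavitation: 0.11 × 0.52 × 0.88 × 0.47 = 0.023658
  lubricant degradation: 0.28 × 0.72 × 0.12 × 0.22 = 0.0053222
  coupling fatigue: 0.40 × 0.82 × 0.71 × 0.33 = 0.07685
Normalizing constant Z = 0.025931 + 0.023658 + 0.0053222 + 0.07685 = 0.13176.
P(lubricant degradation | evidence) = 0.0053222 / 0.13176 ≈ 0.040.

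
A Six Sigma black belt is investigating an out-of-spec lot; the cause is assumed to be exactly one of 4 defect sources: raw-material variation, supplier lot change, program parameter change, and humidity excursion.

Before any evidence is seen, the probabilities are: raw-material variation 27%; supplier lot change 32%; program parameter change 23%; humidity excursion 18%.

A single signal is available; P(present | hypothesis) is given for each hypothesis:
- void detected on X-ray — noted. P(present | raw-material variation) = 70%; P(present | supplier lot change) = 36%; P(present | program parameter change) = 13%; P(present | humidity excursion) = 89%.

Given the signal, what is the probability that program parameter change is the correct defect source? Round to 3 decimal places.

0.060

By Bayes' rule, the unnormalized weight for each hypothesis is prior × likelihood:
  raw-material variation: 0.27 × 0.70 = 0.189
  supplier lot change: 0.32 × 0.36 = 0.1152
  program parameter change: 0.23 × 0.13 = 0.0299
  humidity excursion: 0.18 × 0.89 = 0.1602
The unnormalized weights sum to 0.4943.
P(program parameter change | evidence) = 0.0299 / 0.4943 ≈ 0.060.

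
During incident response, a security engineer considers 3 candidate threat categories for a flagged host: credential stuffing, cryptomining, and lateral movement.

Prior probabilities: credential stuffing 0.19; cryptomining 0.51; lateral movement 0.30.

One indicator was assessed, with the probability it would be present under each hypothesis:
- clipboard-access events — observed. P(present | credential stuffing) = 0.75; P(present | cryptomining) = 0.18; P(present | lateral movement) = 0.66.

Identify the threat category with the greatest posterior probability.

lateral movement

Multiply each prior by the likelihood of the indicator:
  credential stuffing: 0.19 × 0.75 = 0.1425
  cryptomining: 0.51 × 0.18 = 0.0918
  lateral movement: 0.30 × 0.66 = 0.198
The unnormalized weights sum to 0.4323.
P(credential stuffing | evidence) ≈ 0.1425 / 0.4323 ≈ 0.330
P(cryptomining | evidence) ≈ 0.0918 / 0.4323 ≈ 0.212
P(lateral movement | evidence) ≈ 0.198 / 0.4323 ≈ 0.458
The largest is 0.458, so lateral movement is most probable.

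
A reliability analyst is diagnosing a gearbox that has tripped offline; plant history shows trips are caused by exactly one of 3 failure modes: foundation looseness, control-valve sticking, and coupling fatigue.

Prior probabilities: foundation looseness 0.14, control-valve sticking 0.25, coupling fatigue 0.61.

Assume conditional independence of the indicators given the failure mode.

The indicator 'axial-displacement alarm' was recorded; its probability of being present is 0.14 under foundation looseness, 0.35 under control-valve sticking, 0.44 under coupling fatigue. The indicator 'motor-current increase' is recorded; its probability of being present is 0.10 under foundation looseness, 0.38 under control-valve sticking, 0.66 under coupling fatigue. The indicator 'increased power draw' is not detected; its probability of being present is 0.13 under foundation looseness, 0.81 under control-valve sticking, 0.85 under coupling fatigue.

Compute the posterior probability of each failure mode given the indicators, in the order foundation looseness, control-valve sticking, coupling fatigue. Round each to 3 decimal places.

0.049, 0.183, 0.768

Multiply each prior by the joint likelihood of the indicator pattern (using 1 − P(present | H) for each absent indicator):
  foundation looseness: 0.14 × 0.14 × 0.10 × (1 − 0.13) = 0.0017052
  control-valve sticking: 0.25 × 0.35 × 0.38 × (1 − 0.81) = 0.0063175
  coupling fatigue: 0.61 × 0.44 × 0.66 × (1 − 0.85) = 0.026572
Marginal likelihood of the evidence = 0.034594.
P(foundation looseness | evidence) = 0.0017052 / 0.034594 ≈ 0.049
P(control-valve sticking | evidence) = 0.0063175 / 0.034594 ≈ 0.183
P(coupling fatigue | evidence) = 0.026572 / 0.034594 ≈ 0.768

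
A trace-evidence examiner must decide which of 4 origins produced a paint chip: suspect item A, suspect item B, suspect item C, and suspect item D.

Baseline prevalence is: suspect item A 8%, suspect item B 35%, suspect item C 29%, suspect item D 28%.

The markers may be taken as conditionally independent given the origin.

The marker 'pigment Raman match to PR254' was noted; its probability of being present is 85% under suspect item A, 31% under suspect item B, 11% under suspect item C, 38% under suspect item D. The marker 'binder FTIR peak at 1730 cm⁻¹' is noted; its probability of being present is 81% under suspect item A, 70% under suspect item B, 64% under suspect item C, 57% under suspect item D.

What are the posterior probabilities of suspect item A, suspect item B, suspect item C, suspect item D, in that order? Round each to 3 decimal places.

0.260, 0.358, 0.096, 0.286

By Bayes' rule with conditional independence, the unnormalized weight for each hypothesis is prior × ∏ likelihoods:
  suspect item A: 0.08 × 0.85 × 0.81 = 0.05508
  suspect item B: 0.35 × 0.31 × 0.70 = 0.07595
  suspect item C: 0.29 × 0.11 × 0.64 = 0.020416
  suspect item D: 0.28 × 0.38 × 0.57 = 0.060648
Marginal likelihood of the evidence = 0.21209.
P(suspect item A | evidence) = 0.05508 / 0.21209 ≈ 0.260
P(suspect item B | evidence) = 0.07595 / 0.21209 ≈ 0.358
P(suspect item C | evidence) = 0.020416 / 0.21209 ≈ 0.096
P(suspect item D | evidence) = 0.060648 / 0.21209 ≈ 0.286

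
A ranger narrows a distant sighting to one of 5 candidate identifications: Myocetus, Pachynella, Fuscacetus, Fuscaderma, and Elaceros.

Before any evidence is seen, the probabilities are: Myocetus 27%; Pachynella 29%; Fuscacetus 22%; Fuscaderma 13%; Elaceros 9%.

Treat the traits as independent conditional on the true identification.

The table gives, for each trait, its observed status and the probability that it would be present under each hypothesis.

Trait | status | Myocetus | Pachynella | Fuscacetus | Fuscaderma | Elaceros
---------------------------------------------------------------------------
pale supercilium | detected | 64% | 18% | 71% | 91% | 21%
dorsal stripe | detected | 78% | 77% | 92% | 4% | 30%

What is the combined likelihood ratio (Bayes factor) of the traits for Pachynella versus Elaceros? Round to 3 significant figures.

Joint likelihood of the trait pattern under each hypothesis:
  Pachynella: 0.18 × 0.77 = 0.1386
  Elaceros: 0.21 × 0.30 = 0.063
Bayes factor = 0.1386 / 0.063 ≈ 2.20

2.20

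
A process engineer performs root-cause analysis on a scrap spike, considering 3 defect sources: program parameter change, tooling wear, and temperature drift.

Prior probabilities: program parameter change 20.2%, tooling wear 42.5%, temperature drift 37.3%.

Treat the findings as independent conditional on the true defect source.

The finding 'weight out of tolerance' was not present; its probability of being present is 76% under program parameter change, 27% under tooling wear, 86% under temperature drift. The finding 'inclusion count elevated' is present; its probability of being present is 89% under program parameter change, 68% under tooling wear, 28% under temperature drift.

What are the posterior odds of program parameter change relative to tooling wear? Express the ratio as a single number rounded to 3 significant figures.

The normalizing constant cancels in an odds ratio, so compute prior × likelihood for the two hypotheses only (using 1 − P(present | H) for each absent finding):
  program parameter change: 0.202 × (1 − 0.76) × 0.89 = 0.043147
  tooling wear: 0.425 × (1 − 0.27) × 0.68 = 0.21097
Odds(program parameter change : tooling wear) = 0.043147 / 0.21097 ≈ 0.205.

0.205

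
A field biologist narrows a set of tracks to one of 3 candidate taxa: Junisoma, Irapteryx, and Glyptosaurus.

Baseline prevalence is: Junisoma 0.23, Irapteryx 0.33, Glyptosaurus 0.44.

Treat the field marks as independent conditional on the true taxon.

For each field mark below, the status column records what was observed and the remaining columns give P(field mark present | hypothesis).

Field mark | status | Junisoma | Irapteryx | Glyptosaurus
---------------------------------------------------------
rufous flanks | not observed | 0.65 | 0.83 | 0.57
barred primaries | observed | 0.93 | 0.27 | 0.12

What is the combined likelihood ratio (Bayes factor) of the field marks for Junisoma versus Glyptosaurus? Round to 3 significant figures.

Joint likelihood of the field mark pattern under each hypothesis (using 1 − P(present | H) for each absent field mark):
  Junisoma: (1 − 0.65) × 0.93 = 0.3255
  Glyptosaurus: (1 − 0.57) × 0.12 = 0.0516
Bayes factor = 0.3255 / 0.0516 ≈ 6.31

6.31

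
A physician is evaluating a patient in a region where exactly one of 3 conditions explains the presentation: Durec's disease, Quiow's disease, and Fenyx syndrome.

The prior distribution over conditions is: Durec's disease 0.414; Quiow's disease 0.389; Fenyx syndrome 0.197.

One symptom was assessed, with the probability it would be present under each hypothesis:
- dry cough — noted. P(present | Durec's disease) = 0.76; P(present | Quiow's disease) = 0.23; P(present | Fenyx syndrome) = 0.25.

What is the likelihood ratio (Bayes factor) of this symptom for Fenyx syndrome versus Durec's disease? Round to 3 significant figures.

The Bayes factor is the ratio of the two likelihoods.
  Fenyx syndrome: 0.25
  Durec's disease: 0.76
Bayes factor = 0.25 / 0.76 ≈ 0.329

0.329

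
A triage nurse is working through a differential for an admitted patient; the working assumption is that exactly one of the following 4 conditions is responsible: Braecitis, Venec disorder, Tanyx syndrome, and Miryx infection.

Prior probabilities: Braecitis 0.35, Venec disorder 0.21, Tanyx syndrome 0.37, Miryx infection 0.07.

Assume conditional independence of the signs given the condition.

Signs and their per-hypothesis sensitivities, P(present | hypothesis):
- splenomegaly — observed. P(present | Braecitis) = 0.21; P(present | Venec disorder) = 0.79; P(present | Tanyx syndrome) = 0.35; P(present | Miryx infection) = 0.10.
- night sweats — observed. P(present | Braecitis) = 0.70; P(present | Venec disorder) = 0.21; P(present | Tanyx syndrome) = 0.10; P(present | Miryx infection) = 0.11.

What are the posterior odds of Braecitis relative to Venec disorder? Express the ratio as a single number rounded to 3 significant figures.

1.48

Posterior odds equal prior odds times the likelihood ratio; only the two competing hypotheses matter.
  Braecitis: 0.35 × 0.21 × 0.70 = 0.05145
  Venec disorder: 0.21 × 0.79 × 0.21 = 0.034839
Odds(Braecitis : Venec disorder) = 0.05145 / 0.034839 ≈ 1.48.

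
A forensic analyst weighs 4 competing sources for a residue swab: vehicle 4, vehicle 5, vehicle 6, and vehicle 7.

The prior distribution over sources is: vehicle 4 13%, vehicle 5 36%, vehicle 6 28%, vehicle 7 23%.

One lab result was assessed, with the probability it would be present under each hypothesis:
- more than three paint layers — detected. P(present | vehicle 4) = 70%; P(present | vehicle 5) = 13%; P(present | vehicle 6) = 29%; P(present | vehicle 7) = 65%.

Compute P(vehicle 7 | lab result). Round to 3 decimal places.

For each hypothesis, the unnormalized posterior weight is prior × likelihood:
  vehicle 4: 0.13 × 0.70 = 0.091
  vehicle 5: 0.36 × 0.13 = 0.0468
  vehicle 6: 0.28 × 0.29 = 0.0812
  vehicle 7: 0.23 × 0.65 = 0.1495
Normalizing constant Z = 0.091 + 0.0468 + 0.0812 + 0.1495 = 0.3685.
P(vehicle 7 | evidence) = 0.1495 / 0.3685 ≈ 0.406.

0.406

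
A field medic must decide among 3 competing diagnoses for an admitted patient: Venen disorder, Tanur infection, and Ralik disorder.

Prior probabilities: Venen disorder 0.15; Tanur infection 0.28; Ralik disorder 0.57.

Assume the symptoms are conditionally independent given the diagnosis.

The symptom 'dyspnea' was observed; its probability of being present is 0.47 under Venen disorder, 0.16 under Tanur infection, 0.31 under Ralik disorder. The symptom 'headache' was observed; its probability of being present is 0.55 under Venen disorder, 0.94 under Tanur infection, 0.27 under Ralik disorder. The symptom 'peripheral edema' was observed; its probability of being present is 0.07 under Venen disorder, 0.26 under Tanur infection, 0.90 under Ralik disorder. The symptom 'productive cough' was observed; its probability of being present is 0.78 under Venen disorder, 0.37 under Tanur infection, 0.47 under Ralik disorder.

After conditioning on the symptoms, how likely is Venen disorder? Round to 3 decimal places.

0.080

By Bayes' rule with conditional independence, the unnormalized weight for each hypothesis is prior × ∏ likelihoods:
  Venen disorder: 0.15 × 0.47 × 0.55 × 0.07 × 0.78 = 0.0021171
  Tanur infection: 0.28 × 0.16 × 0.94 × 0.26 × 0.37 = 0.0040512
  Ralik disorder: 0.57 × 0.31 × 0.27 × 0.90 × 0.47 = 0.020181
The unnormalized weights sum to 0.026349.
P(Venen disorder | evidence) = 0.0021171 / 0.026349 ≈ 0.080.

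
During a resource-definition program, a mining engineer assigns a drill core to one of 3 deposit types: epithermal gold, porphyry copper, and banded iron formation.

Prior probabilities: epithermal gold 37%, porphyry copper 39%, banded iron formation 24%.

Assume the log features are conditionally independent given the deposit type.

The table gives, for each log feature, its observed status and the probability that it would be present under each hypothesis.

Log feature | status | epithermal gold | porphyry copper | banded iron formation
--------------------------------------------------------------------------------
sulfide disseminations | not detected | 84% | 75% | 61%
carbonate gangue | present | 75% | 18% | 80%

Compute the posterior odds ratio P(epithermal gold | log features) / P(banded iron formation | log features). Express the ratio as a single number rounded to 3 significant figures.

0.593

Posterior odds equal prior odds times the likelihood ratio; only the two competing hypotheses matter (using 1 − P(present | H) for each absent log feature).
  epithermal gold: 0.37 × (1 − 0.84) × 0.75 = 0.0444
  banded iron formation: 0.24 × (1 − 0.61) × 0.80 = 0.07488
Posterior odds = 0.0444 / 0.07488 ≈ 0.593.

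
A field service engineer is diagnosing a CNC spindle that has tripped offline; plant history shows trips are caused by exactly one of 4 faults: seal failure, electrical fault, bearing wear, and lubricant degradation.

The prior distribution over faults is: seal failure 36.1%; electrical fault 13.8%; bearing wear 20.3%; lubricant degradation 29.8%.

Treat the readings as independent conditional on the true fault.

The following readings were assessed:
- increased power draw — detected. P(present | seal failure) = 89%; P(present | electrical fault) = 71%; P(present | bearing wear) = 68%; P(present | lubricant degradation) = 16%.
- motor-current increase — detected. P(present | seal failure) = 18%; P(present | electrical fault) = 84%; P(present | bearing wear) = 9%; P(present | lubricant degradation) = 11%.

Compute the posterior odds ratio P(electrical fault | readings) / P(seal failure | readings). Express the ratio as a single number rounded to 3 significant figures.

Posterior odds equal prior odds times the likelihood ratio; only the two competing hypotheses matter.
  electrical fault: 0.138 × 0.71 × 0.84 = 0.082303
  seal failure: 0.361 × 0.89 × 0.18 = 0.057832
Odds(electrical fault : seal failure) = 0.082303 / 0.057832 ≈ 1.42.

1.42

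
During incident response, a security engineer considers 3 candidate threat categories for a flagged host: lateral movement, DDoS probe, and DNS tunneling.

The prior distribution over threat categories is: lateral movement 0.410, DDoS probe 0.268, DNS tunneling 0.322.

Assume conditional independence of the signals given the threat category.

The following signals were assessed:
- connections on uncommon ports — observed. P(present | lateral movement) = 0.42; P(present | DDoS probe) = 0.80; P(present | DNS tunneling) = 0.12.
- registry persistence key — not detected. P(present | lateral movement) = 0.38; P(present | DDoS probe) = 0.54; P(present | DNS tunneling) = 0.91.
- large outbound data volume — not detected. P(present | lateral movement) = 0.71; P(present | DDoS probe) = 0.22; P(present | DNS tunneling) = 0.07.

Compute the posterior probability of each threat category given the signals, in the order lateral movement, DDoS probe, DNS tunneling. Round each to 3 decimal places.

By Bayes' rule with conditional independence, the unnormalized weight for each hypothesis is prior × ∏ likelihoods (using 1 − P(present | H) for each absent signal):
  lateral movement: 0.410 × 0.42 × (1 − 0.38) × (1 − 0.71) = 0.030962
  DDoS probe: 0.268 × 0.80 × (1 − 0.54) × (1 − 0.22) = 0.076927
  DNS tunneling: 0.322 × 0.12 × (1 − 0.91) × (1 − 0.07) = 0.0032342
Marginal likelihood of the evidence = 0.11112.
P(lateral movement | evidence) = 0.030962 / 0.11112 ≈ 0.279
P(DDoS probe | evidence) = 0.076927 / 0.11112 ≈ 0.692
P(DNS tunneling | evidence) = 0.0032342 / 0.11112 ≈ 0.029

0.279, 0.692, 0.029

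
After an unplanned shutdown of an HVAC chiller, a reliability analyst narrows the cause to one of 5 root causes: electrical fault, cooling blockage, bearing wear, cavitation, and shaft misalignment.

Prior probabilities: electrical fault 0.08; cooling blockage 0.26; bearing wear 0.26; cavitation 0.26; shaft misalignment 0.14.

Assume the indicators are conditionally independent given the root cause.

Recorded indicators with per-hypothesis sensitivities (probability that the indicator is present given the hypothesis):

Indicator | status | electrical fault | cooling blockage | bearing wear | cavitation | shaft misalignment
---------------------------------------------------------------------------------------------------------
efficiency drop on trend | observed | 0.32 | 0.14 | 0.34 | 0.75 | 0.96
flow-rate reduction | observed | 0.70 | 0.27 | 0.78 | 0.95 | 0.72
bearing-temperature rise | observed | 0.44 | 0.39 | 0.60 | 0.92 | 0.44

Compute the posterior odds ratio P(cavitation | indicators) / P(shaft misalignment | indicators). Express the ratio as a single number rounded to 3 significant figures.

The normalizing constant cancels in an odds ratio, so compute prior × likelihood for the two hypotheses only:
  cavitation: 0.26 × 0.75 × 0.95 × 0.92 = 0.17043
  shaft misalignment: 0.14 × 0.96 × 0.72 × 0.44 = 0.042578
Odds(cavitation : shaft misalignment) = 0.17043 / 0.042578 ≈ 4.00.

4.00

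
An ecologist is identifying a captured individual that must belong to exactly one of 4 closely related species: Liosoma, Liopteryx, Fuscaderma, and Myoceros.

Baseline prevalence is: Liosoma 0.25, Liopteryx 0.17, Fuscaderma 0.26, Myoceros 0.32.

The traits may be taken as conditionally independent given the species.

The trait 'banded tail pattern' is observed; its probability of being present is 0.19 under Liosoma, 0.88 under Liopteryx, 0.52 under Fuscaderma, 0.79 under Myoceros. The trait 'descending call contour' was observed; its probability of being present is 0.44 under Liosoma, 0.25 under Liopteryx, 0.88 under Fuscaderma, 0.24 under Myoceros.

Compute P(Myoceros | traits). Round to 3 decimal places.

0.255

By Bayes' rule with conditional independence, the unnormalized weight for each hypothesis is prior × ∏ likelihoods:
  Liosoma: 0.25 × 0.19 × 0.44 = 0.0209
  Liopteryx: 0.17 × 0.88 × 0.25 = 0.0374
  Fuscaderma: 0.26 × 0.52 × 0.88 = 0.11898
  Myoceros: 0.32 × 0.79 × 0.24 = 0.060672
The unnormalized weights sum to 0.23795.
P(Myoceros | evidence) = 0.060672 / 0.23795 ≈ 0.255.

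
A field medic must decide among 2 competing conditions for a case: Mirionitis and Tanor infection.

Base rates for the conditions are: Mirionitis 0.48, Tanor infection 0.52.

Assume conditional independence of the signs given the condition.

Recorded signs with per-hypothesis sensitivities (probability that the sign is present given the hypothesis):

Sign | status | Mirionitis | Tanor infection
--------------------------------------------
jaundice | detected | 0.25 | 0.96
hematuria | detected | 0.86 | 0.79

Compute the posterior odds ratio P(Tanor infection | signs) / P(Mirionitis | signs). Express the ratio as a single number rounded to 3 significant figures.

The normalizing constant cancels in an odds ratio, so compute prior × likelihood for the two hypotheses only:
  Tanor infection: 0.52 × 0.96 × 0.79 = 0.39437
  Mirionitis: 0.48 × 0.25 × 0.86 = 0.1032
Posterior odds = 0.39437 / 0.1032 ≈ 3.82.

3.82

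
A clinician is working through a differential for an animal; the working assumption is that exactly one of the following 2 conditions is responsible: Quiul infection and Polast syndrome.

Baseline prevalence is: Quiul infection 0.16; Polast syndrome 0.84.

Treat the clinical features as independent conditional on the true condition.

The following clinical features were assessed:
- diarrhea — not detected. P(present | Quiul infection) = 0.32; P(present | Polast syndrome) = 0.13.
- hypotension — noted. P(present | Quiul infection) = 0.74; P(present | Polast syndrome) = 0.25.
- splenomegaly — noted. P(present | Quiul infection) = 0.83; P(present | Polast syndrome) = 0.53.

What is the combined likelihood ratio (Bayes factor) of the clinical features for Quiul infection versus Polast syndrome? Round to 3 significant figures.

Joint likelihood of the clinical feature pattern under each hypothesis (using 1 − P(present | H) for each absent clinical feature):
  Quiul infection: (1 − 0.32) × 0.74 × 0.83 = 0.41766
  Polast syndrome: (1 − 0.13) × 0.25 × 0.53 = 0.11528
Bayes factor = 0.41766 / 0.11528 ≈ 3.62

3.62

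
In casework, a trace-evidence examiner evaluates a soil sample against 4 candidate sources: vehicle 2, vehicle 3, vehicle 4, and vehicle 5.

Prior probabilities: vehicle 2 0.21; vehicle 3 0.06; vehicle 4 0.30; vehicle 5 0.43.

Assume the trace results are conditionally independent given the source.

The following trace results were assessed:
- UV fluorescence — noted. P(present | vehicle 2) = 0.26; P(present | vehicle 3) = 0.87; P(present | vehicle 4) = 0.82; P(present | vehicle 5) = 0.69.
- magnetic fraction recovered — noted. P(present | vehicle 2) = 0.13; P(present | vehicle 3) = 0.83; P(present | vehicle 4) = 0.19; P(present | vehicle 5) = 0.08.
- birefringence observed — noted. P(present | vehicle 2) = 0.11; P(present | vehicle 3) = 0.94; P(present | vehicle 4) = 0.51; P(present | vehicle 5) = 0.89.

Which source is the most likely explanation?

vehicle 3

By Bayes' rule with conditional independence, the unnormalized weight for each hypothesis is prior × ∏ likelihoods:
  vehicle 2: 0.21 × 0.26 × 0.13 × 0.11 = 0.00078078
  vehicle 3: 0.06 × 0.87 × 0.83 × 0.94 = 0.040726
  vehicle 4: 0.30 × 0.82 × 0.19 × 0.51 = 0.023837
  vehicle 5: 0.43 × 0.69 × 0.08 × 0.89 = 0.021125
Marginal likelihood of the evidence = 0.08647.
P(vehicle 2 | evidence) ≈ 0.00078078 / 0.08647 ≈ 0.009
P(vehicle 3 | evidence) ≈ 0.040726 / 0.08647 ≈ 0.471
P(vehicle 4 | evidence) ≈ 0.023837 / 0.08647 ≈ 0.276
P(vehicle 5 | evidence) ≈ 0.021125 / 0.08647 ≈ 0.244
The largest is 0.471, so vehicle 3 is most probable.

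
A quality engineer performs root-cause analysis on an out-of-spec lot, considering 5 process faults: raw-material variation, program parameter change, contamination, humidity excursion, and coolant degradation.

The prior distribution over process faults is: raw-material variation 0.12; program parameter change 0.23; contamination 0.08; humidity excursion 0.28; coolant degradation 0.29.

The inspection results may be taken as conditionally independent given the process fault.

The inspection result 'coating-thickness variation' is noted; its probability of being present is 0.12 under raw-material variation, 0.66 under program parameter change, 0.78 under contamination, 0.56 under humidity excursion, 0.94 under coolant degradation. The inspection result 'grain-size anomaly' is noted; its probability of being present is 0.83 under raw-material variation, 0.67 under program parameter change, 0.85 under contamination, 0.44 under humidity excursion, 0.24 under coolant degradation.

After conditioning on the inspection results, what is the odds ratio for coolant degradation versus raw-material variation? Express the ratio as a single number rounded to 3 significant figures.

5.47

Posterior odds equal prior odds times the likelihood ratio; only the two competing hypotheses matter.
  coolant degradation: 0.29 × 0.94 × 0.24 = 0.065424
  raw-material variation: 0.12 × 0.12 × 0.83 = 0.011952
Posterior odds = 0.065424 / 0.011952 ≈ 5.47.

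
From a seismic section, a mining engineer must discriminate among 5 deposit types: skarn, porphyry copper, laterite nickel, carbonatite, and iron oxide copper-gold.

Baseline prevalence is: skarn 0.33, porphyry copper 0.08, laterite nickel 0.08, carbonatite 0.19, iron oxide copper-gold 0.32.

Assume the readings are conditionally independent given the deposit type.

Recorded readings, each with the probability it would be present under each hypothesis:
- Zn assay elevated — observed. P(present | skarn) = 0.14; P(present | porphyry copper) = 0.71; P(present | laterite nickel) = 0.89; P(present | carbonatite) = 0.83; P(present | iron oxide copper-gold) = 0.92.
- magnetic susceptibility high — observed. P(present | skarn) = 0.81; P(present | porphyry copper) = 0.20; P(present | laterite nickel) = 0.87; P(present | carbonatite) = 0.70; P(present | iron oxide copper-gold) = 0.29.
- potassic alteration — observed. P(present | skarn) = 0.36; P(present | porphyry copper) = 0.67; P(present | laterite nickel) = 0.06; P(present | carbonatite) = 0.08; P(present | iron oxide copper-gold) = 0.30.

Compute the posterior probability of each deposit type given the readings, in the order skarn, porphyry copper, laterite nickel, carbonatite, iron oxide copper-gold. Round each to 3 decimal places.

0.227, 0.128, 0.063, 0.149, 0.432

By Bayes' rule with conditional independence, the unnormalized weight for each hypothesis is prior × ∏ likelihoods:
  skarn: 0.33 × 0.14 × 0.81 × 0.36 = 0.013472
  porphyry copper: 0.08 × 0.71 × 0.20 × 0.67 = 0.0076112
  laterite nickel: 0.08 × 0.89 × 0.87 × 0.06 = 0.0037166
  carbonatite: 0.19 × 0.83 × 0.70 × 0.08 = 0.0088312
  iron oxide copper-gold: 0.32 × 0.92 × 0.29 × 0.30 = 0.025613
Marginal likelihood of the evidence = 0.059244.
P(skarn | evidence) = 0.013472 / 0.059244 ≈ 0.227
P(porphyry copper | evidence) = 0.0076112 / 0.059244 ≈ 0.128
P(laterite nickel | evidence) = 0.0037166 / 0.059244 ≈ 0.063
P(carbonatite | evidence) = 0.0088312 / 0.059244 ≈ 0.149
P(iron oxide copper-gold | evidence) = 0.025613 / 0.059244 ≈ 0.432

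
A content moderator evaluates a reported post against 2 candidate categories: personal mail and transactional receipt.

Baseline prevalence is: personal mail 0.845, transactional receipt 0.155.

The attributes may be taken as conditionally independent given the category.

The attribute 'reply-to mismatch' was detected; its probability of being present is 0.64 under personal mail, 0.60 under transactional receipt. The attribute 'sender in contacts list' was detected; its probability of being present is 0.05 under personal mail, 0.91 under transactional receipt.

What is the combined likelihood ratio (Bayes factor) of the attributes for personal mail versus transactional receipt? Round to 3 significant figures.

Take the product of per-attribute likelihoods under each hypothesis, then divide.
  personal mail: 0.64 × 0.05 = 0.032
  transactional receipt: 0.60 × 0.91 = 0.546
Bayes factor = 0.032 / 0.546 ≈ 0.0586

0.0586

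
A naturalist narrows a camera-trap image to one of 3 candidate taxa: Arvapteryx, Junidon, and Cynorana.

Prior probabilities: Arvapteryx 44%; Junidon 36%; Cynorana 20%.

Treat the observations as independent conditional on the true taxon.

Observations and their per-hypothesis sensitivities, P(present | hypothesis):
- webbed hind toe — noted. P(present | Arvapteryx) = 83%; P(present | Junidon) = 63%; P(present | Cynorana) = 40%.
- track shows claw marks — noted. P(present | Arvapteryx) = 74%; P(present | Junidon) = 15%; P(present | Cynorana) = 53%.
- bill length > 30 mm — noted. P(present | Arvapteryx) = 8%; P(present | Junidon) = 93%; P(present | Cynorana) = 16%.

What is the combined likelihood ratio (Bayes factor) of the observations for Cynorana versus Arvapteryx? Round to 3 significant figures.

0.690

Take the product of per-observation likelihoods under each hypothesis, then divide.
  Cynorana: 0.40 × 0.53 × 0.16 = 0.03392
  Arvapteryx: 0.83 × 0.74 × 0.08 = 0.049136
Bayes factor = 0.03392 / 0.049136 ≈ 0.690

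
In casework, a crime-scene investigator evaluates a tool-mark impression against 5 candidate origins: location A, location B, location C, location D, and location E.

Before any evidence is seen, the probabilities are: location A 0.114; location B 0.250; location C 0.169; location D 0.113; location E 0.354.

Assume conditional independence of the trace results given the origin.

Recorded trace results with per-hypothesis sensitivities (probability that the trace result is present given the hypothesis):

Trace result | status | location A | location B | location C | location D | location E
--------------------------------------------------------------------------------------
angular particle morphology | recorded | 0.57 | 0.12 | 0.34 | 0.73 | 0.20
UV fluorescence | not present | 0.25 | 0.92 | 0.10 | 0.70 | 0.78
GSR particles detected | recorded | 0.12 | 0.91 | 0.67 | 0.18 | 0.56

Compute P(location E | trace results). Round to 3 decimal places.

By Bayes' rule with conditional independence, the unnormalized weight for each hypothesis is prior × ∏ likelihoods (using 1 − P(present | H) for each absent trace result):
  location A: 0.114 × 0.57 × (1 − 0.25) × 0.12 = 0.0058482
  location B: 0.250 × 0.12 × (1 − 0.92) × 0.91 = 0.002184
  location C: 0.169 × 0.34 × (1 − 0.10) × 0.67 = 0.034648
  location D: 0.113 × 0.73 × (1 − 0.70) × 0.18 = 0.0044545
  location E: 0.354 × 0.20 × (1 − 0.78) × 0.56 = 0.0087226
Normalizing constant Z = 0.0058482 + 0.002184 + 0.034648 + 0.0044545 + 0.0087226 = 0.055858.
P(location E | evidence) = 0.0087226 / 0.055858 ≈ 0.156.

0.156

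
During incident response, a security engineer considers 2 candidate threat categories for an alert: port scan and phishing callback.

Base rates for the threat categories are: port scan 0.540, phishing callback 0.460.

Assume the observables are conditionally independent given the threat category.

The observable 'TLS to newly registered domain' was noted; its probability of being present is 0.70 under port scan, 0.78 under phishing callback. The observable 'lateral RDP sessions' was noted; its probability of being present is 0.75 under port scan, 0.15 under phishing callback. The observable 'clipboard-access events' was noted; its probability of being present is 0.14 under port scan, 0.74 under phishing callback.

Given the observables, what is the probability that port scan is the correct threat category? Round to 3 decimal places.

Multiply each prior by the joint likelihood of the observable pattern:
  port scan: 0.540 × 0.70 × 0.75 × 0.14 = 0.03969
  phishing callback: 0.460 × 0.78 × 0.15 × 0.74 = 0.039827
Marginal likelihood of the evidence = 0.079517.
P(port scan | evidence) = 0.03969 / 0.079517 ≈ 0.499.

0.499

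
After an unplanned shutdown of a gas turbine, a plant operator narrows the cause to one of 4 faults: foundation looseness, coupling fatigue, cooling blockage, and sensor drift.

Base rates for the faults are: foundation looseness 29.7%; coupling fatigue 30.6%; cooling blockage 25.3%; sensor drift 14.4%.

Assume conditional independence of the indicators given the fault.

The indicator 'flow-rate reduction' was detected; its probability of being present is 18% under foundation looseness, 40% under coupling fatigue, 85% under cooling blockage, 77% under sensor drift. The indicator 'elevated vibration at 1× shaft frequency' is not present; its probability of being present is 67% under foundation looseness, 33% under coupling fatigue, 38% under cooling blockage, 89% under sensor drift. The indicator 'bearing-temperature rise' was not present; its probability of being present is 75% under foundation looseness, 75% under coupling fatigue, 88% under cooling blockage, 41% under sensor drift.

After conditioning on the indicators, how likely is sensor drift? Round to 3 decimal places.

0.150

By Bayes' rule with conditional independence, the unnormalized weight for each hypothesis is prior × ∏ likelihoods (using 1 − P(present | H) for each absent indicator):
  foundation looseness: 0.297 × 0.18 × (1 − 0.67) × (1 − 0.75) = 0.0044104
  coupling fatigue: 0.306 × 0.40 × (1 − 0.33) × (1 − 0.75) = 0.020502
  cooling blockage: 0.253 × 0.85 × (1 − 0.38) × (1 − 0.88) = 0.016
  sensor drift: 0.144 × 0.77 × (1 − 0.89) × (1 − 0.41) = 0.0071961
Marginal likelihood of the evidence = 0.048108.
P(sensor drift | evidence) = 0.0071961 / 0.048108 ≈ 0.150.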